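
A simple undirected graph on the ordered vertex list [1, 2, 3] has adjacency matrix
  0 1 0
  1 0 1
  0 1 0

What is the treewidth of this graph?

A width-1 tree decomposition is:
Bags: B1 = {2, 3}  B2 = {1, 2}
Tree: B1–B2
Each bag holds 2 vertices, so the decomposition has width 1, which upper-bounds the treewidth. G has an edge, so its treewidth is at least 1. Therefore the treewidth is 1.

1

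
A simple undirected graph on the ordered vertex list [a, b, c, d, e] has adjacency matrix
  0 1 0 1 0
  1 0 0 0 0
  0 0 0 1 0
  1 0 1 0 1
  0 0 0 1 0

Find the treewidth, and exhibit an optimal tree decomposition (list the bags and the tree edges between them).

Treewidth 1.
One optimal decomposition is:
Bags: B1 = {a, d}  B2 = {d, e}  B3 = {a, b}  B4 = {c, d}
Tree: B1–B2, B1–B3, B1–B4

Each bag holds 2 vertices, so the decomposition has width 1, which upper-bounds the treewidth. G has an edge, so its treewidth is at least 1. Combining the bounds, tw(G) = 1.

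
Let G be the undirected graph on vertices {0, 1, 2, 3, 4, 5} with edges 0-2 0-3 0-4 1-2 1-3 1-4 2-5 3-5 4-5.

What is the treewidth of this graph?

A width-3 tree decomposition is:
Bags: B1 = {2, 3, 4, 5}  B2 = {1, 2, 3, 4}  B3 = {0, 2, 3, 4}
Tree: B1–B2, B2–B3
Every bag has size at most 4, so the width is 4 − 1 = 3 and tw(G) ≤ 3. For the lower bound: the 4 vertex sets {2,5}, {1,4}, {3}, {0} are disjoint, each induces a connected subgraph, and every pair is joined by at least one edge of G. Contracting each set to a single vertex therefore yields K_{4} as a minor, and since treewidth is minor-monotone, tw(G) ≥ tw(K_{4}) = 3. Combining the bounds, tw(G) = 3.

3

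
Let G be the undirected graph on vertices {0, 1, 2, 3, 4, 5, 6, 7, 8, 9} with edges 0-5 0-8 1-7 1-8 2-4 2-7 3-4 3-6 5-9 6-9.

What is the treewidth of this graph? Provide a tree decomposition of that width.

Treewidth 2.
One optimal decomposition is:
Bags: B1 = {3, 6, 9}  B2 = {3, 4, 9}  B3 = {2, 4, 9}  B4 = {2, 7, 9}  B5 = {1, 7, 9}  B6 = {1, 8, 9}  B7 = {0, 8, 9}  B8 = {0, 5, 9}
Tree: B1–B2, B2–B3, B3–B4, B4–B5, B5–B6, B6–B7, B7–B8

The largest bag has 3 vertices, giving width 2; this decomposition certifies tw(G) ≤ 2. For the lower bound, G contains the cycle 9–6–3–4–2–7–1–8–0–5–9, so G is not a forest; only forests have treewidth ≤ 1, hence tw(G) ≥ 2. Therefore the treewidth is 2.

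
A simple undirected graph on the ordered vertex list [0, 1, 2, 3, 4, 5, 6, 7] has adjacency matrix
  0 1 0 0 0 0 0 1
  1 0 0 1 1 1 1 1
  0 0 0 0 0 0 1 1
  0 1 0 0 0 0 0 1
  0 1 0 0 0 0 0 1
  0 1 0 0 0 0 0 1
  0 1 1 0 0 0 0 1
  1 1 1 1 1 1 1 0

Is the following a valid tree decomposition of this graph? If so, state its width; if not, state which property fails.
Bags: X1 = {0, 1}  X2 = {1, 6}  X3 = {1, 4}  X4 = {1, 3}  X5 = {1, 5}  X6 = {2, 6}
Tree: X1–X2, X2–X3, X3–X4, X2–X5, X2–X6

A tree decomposition must satisfy three properties: every vertex lies in some bag; for every edge, both endpoints lie together in some bag; and for every vertex, the bags containing it form a connected subtree. Here vertex 7 appears in no bag, so the decomposition is invalid.

No — vertex 7 appears in no bag.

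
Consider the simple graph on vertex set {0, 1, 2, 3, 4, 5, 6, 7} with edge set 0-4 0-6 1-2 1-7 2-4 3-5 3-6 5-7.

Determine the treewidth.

A width-2 tree decomposition is:
Bags: B1 = {1, 5, 7}  B2 = {1, 3, 5}  B3 = {1, 3, 6}  B4 = {0, 1, 6}  B5 = {0, 1, 4}  B6 = {1, 2, 4}
Tree: B1–B2, B2–B3, B3–B4, B4–B5, B5–B6
The largest bag has 3 vertices, giving width 2; this decomposition certifies tw(G) ≤ 2. For the lower bound, G contains the cycle 1–7–5–3–6–0–4–2–1, so G is not a forest; only forests have treewidth ≤ 1, hence tw(G) ≥ 2. The upper and lower bounds meet at 2, so that is the treewidth.

2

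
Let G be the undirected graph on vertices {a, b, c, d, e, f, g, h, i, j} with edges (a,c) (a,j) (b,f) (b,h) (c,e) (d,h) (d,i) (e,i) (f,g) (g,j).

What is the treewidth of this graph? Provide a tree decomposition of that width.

Every bag has size at most 3, so the width is 3 − 1 = 2 and tw(G) ≤ 2. The edges a–c–e–i–d–h–b–f–g–j–a form a cycle, so G is not a tree and its treewidth is at least 2. Therefore the treewidth is 2.

Treewidth 2.
Bags: B1 = {a, c, e}  B2 = {a, e, i}  B3 = {a, d, i}  B4 = {a, d, h}  B5 = {a, b, h}  B6 = {a, b, f}  B7 = {a, f, g}  B8 = {a, g, j}
Tree: B1–B2, B2–B3, B3–B4, B4–B5, B5–B6, B6–B7, B7–B8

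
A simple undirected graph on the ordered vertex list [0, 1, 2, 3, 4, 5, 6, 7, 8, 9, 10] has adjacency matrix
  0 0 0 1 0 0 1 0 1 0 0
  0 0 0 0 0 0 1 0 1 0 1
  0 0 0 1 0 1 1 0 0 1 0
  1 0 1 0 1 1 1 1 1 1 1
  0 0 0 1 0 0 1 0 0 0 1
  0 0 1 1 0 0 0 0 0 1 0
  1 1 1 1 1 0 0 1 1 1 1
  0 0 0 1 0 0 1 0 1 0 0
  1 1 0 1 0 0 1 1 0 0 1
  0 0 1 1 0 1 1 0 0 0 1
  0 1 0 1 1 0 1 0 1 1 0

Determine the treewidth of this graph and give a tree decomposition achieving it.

Every bag has size at most 4, so the width is 4 − 1 = 3 and tw(G) ≤ 3. On the other hand G contains the 4-clique {1, 6, 8, 10}. A clique must lie in a single bag of any decomposition, so no decomposition can have width below 3. Therefore the treewidth is 3.

Treewidth 3.
One such decomposition:
Bags: B1 = {3, 6, 9, 10}  B2 = {2, 3, 6, 9}  B3 = {3, 6, 8, 10}  B4 = {3, 6, 7, 8}  B5 = {3, 4, 6, 10}  B6 = {0, 3, 6, 8}  B7 = {2, 3, 5, 9}  B8 = {1, 6, 8, 10}
Tree: B1–B2, B1–B3, B3–B4, B1–B5, B3–B6, B2–B7, B3–B8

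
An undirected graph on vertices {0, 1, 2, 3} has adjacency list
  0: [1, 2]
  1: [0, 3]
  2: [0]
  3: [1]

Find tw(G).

1

A width-1 tree decomposition is:
Bags: B1 = {1, 3}  B2 = {0, 1}  B3 = {0, 2}
Tree: B1–B2, B2–B3
The largest bag has 2 vertices, giving width 1; this decomposition certifies tw(G) ≤ 1. G has an edge, so its treewidth is at least 1. Combining the bounds, tw(G) = 1.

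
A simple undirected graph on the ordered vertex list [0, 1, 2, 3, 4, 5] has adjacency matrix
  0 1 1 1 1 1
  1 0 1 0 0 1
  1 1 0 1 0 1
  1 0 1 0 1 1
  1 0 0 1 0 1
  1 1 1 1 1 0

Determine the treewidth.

3

A width-3 tree decomposition is:
Bags: B1 = {0, 2, 3, 5}  B2 = {0, 1, 2, 5}  B3 = {0, 3, 4, 5}
Tree: B1–B2, B1–B3
Every bag has size at most 4, so the width is 4 − 1 = 3 and tw(G) ≤ 3. On the other hand G contains the 4-clique {0, 1, 2, 5}. A clique must lie in a single bag of any decomposition, so no decomposition can have width below 3. Combining the bounds, tw(G) = 3.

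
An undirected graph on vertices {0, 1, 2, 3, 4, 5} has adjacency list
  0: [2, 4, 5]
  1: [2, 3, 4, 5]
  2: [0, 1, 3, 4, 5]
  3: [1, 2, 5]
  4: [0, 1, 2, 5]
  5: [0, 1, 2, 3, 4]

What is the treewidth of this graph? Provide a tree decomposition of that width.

Each bag holds 4 vertices, so the decomposition has width 3, which upper-bounds the treewidth. On the other hand G contains the 4-clique {0, 2, 4, 5}. A clique must lie in a single bag of any decomposition, so no decomposition can have width below 3. Combining the bounds, tw(G) = 3.

Treewidth 3.
Bags: B1 = {1, 2, 4, 5}  B2 = {1, 2, 3, 5}  B3 = {0, 2, 4, 5}
Tree: B1–B2, B1–B3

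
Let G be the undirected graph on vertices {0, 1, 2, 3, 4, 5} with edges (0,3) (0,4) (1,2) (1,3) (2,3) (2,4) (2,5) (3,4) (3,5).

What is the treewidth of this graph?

A width-2 tree decomposition is:
Bags: B1 = {2, 3, 4}  B2 = {1, 2, 3}  B3 = {0, 3, 4}  B4 = {2, 3, 5}
Tree: B1–B2, B1–B3, B1–B4
Every bag has size at most 3, so the width is 3 − 1 = 2 and tw(G) ≤ 2. Conversely, {0, 3, 4} is a clique of size 3, and the vertices of any clique must share a bag in every tree decomposition; so some bag has ≥ 3 vertices and tw(G) ≥ 2. Combining the bounds, tw(G) = 2.

2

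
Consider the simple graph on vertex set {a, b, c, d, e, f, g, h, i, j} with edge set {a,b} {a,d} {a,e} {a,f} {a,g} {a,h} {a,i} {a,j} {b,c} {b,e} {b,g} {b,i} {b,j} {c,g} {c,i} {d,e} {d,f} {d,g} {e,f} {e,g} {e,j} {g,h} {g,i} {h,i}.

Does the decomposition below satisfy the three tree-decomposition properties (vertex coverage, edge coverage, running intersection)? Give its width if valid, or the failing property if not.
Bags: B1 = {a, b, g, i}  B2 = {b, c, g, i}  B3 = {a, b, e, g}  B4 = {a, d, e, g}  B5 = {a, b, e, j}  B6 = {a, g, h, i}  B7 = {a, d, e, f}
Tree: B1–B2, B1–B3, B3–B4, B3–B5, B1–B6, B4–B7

Yes; width 3.

Vertex coverage: the bags together contain {a, b, c, d, e, f, g, h, i, j}, the full vertex set. Edge coverage: each edge of G has both endpoints in at least one bag. Running intersection: for every vertex, the bags containing it form a connected subtree. All three properties hold, so this is a valid tree decomposition of width max|bag| − 1 = 3, and hence tw(G) ≤ 3.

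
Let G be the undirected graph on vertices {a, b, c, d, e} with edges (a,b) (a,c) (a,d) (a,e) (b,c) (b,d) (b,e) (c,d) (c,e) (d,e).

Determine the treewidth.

4

A width-4 tree decomposition is:
Bags: B1 = {a, b, c, d, e}
Tree: (single bag)
A single bag containing all 5 vertices is trivially a valid decomposition of width 4. On the other hand G contains the 5-clique {a, b, c, d, e}. A clique must lie in a single bag of any decomposition, so no decomposition can have width below 4. The upper and lower bounds meet at 4, so that is the treewidth.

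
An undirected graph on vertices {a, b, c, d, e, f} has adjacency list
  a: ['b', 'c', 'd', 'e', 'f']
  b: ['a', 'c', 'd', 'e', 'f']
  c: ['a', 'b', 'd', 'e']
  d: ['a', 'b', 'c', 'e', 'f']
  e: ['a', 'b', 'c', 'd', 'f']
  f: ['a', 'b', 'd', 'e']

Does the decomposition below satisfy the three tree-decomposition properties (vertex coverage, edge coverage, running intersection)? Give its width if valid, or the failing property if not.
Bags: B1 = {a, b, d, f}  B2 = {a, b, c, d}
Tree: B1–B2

No — vertex e appears in no bag.

A tree decomposition must satisfy three properties: every vertex lies in some bag; for every edge, both endpoints lie together in some bag; and for every vertex, the bags containing it form a connected subtree. Here vertex e appears in no bag, so the decomposition is invalid.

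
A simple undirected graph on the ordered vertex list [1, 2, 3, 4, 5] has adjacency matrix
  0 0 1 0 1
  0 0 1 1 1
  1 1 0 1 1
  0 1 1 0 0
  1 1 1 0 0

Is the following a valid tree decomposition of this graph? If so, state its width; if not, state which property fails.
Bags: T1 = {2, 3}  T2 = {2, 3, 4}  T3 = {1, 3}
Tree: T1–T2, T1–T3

No — vertex 5 appears in no bag.

A tree decomposition must satisfy three properties: every vertex lies in some bag; for every edge, both endpoints lie together in some bag; and for every vertex, the bags containing it form a connected subtree. Here vertex 5 appears in no bag, so the decomposition is invalid.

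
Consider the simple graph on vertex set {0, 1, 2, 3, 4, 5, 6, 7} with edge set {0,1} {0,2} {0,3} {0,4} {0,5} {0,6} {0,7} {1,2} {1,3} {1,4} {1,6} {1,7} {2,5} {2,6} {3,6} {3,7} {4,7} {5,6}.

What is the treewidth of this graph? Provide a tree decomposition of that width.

Treewidth 3.
Bags: B1 = {0, 1, 3, 6}  B2 = {0, 1, 2, 6}  B3 = {0, 1, 3, 7}  B4 = {0, 1, 4, 7}  B5 = {0, 2, 5, 6}
Tree: B1–B2, B1–B3, B3–B4, B2–B5

Every bag has size at most 4, so the width is 4 − 1 = 3 and tw(G) ≤ 3. For the lower bound, the 4 vertices {0, 1, 2, 6} are pairwise adjacent, and any tree decomposition puts a clique entirely inside one bag — forcing width ≥ 3. Combining the bounds, tw(G) = 3.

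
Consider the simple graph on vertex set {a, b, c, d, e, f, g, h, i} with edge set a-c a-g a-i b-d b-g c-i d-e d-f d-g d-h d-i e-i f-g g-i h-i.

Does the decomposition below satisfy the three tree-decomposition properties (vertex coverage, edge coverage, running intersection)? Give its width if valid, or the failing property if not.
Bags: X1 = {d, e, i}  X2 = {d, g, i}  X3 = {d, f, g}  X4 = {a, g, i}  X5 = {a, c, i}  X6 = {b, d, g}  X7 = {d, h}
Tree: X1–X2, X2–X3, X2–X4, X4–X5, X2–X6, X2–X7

No — edge (i,h) lies in no bag.

A tree decomposition must satisfy three properties: every vertex lies in some bag; for every edge, both endpoints lie together in some bag; and for every vertex, the bags containing it form a connected subtree. Here edge (i,h) lies in no bag, so the decomposition is invalid.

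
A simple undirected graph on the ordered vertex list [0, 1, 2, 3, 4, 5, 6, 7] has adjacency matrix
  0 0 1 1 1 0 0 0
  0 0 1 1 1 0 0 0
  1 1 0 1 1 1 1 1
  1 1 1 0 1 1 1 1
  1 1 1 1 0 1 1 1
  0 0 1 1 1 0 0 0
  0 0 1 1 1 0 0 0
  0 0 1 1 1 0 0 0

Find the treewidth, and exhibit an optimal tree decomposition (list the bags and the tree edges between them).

The largest bag has 4 vertices, giving width 3; this decomposition certifies tw(G) ≤ 3. On the other hand G contains the 4-clique {0, 2, 3, 4}. A clique must lie in a single bag of any decomposition, so no decomposition can have width below 3. The upper and lower bounds meet at 3, so that is the treewidth.

Treewidth 3.
Bags: B1 = {0, 2, 3, 4}  B2 = {2, 3, 4, 7}  B3 = {2, 3, 4, 5}  B4 = {2, 3, 4, 6}  B5 = {1, 2, 3, 4}
Tree: B1–B2, B1–B3, B1–B4, B2–B5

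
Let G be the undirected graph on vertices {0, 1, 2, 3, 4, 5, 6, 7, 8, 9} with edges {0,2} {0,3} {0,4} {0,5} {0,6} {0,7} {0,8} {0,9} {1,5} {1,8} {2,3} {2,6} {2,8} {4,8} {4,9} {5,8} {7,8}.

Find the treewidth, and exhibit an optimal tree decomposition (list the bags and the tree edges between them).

Treewidth 2.
One optimal decomposition is:
Bags: B1 = {0, 4, 8}  B2 = {0, 4, 9}  B3 = {0, 2, 8}  B4 = {0, 5, 8}  B5 = {0, 2, 3}  B6 = {0, 2, 6}  B7 = {1, 5, 8}  B8 = {0, 7, 8}
Tree: B1–B2, B1–B3, B1–B4, B3–B5, B3–B6, B4–B7, B3–B8

Every bag has size at most 3, so the width is 3 − 1 = 2 and tw(G) ≤ 2. On the other hand G contains the 3-clique {0, 2, 8}. A clique must lie in a single bag of any decomposition, so no decomposition can have width below 2. Hence tw(G) = 2 exactly.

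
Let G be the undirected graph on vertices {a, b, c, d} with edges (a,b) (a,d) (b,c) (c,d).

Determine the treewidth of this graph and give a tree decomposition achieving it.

Treewidth 2.
One optimal decomposition is:
Bags: B1 = {b, c, d}  B2 = {a, b, d}
Tree: B1–B2

Every bag has size at most 3, so the width is 3 − 1 = 2 and tw(G) ≤ 2. The edges d–c–b–a–d form a cycle, so G is not a tree and its treewidth is at least 2. The upper and lower bounds meet at 2, so that is the treewidth.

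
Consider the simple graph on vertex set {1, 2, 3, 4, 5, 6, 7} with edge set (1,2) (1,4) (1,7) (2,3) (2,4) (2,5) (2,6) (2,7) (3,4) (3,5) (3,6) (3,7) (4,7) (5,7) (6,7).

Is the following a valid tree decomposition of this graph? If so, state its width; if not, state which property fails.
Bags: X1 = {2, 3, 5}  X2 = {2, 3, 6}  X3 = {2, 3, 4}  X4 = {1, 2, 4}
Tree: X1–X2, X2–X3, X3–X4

A tree decomposition must satisfy three properties: every vertex lies in some bag; for every edge, both endpoints lie together in some bag; and for every vertex, the bags containing it form a connected subtree. Here vertex 7 appears in no bag, so the decomposition is invalid.

No — vertex 7 appears in no bag.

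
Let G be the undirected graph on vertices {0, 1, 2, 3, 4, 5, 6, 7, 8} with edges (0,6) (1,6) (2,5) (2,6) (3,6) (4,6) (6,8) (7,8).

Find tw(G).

A width-1 tree decomposition is:
Bags: B1 = {2, 6}  B2 = {6, 8}  B3 = {4, 6}  B4 = {3, 6}  B5 = {7, 8}  B6 = {2, 5}  B7 = {0, 6}  B8 = {1, 6}
Tree: B1–B2, B1–B3, B1–B4, B2–B5, B1–B6, B2–B7, B1–B8
Every bag has size at most 2, so the width is 2 − 1 = 1 and tw(G) ≤ 1. Since G has at least one edge (e.g. 6–2), it is not an edgeless graph, so tw(G) ≥ 1. The upper and lower bounds meet at 1, so that is the treewidth.

1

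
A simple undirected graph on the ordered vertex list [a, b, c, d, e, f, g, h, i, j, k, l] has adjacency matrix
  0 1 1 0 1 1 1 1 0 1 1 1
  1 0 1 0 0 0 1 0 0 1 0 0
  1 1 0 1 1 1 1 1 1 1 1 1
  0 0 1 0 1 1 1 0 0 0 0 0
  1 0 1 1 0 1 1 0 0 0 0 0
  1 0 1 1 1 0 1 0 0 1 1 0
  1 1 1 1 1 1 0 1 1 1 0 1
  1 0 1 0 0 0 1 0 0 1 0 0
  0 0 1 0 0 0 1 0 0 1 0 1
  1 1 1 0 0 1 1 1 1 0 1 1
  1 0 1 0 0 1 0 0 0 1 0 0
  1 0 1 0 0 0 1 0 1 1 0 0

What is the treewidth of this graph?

A width-4 tree decomposition is:
Bags: B1 = {a, c, f, g, j}  B2 = {a, c, g, h, j}  B3 = {a, c, g, j, l}  B4 = {a, c, f, j, k}  B5 = {a, c, e, f, g}  B6 = {c, d, e, f, g}  B7 = {a, b, c, g, j}  B8 = {c, g, i, j, l}
Tree: B1–B2, B2–B3, B1–B4, B1–B5, B5–B6, B3–B7, B3–B8
Each bag holds 5 vertices, so the decomposition has width 4, which upper-bounds the treewidth. Conversely, {c, d, e, f, g} is a clique of size 5, and the vertices of any clique must share a bag in every tree decomposition; so some bag has ≥ 5 vertices and tw(G) ≥ 4. Combining the bounds, tw(G) = 4.

4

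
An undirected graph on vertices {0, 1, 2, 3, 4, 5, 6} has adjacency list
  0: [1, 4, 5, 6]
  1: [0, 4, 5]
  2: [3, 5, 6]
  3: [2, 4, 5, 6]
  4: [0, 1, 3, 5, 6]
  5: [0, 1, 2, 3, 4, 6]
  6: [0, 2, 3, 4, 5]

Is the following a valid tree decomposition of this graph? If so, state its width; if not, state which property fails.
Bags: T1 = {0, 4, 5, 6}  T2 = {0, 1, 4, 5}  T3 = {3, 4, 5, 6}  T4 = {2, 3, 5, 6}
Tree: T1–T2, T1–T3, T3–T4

Yes; width 3.

Checking the three conditions: (i) the bags cover all of {0, 1, 2, 3, 4, 5, 6}; (ii) for each edge, some bag contains both endpoints; (iii) the bags containing any fixed vertex form a subtree. All hold, so the decomposition is valid with width 4 − 1 = 3.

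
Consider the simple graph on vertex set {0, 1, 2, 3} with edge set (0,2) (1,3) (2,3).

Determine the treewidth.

1

A width-1 tree decomposition is:
Bags: B1 = {0, 2}  B2 = {2, 3}  B3 = {1, 3}
Tree: B1–B2, B2–B3
The largest bag has 2 vertices, giving width 1; this decomposition certifies tw(G) ≤ 1. Any graph with an edge has treewidth ≥ 1, and G has the edge 0–2. The upper and lower bounds meet at 1, so that is the treewidth.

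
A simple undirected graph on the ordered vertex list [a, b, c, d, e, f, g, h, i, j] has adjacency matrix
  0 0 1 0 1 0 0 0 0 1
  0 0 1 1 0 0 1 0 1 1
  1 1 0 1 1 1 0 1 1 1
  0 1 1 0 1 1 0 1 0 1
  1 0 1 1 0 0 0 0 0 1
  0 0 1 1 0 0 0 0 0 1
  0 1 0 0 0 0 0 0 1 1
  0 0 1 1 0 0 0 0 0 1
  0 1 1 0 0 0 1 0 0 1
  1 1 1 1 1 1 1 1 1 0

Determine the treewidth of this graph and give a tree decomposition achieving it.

Each bag holds 4 vertices, so the decomposition has width 3, which upper-bounds the treewidth. For the lower bound, the 4 vertices {b, g, i, j} are pairwise adjacent, and any tree decomposition puts a clique entirely inside one bag — forcing width ≥ 3. Combining the bounds, tw(G) = 3.

Treewidth 3.
One such decomposition:
Bags: B1 = {b, c, i, j}  B2 = {b, c, d, j}  B3 = {c, d, e, j}  B4 = {c, d, h, j}  B5 = {b, g, i, j}  B6 = {c, d, f, j}  B7 = {a, c, e, j}
Tree: B1–B2, B2–B3, B3–B4, B1–B5, B4–B6, B3–B7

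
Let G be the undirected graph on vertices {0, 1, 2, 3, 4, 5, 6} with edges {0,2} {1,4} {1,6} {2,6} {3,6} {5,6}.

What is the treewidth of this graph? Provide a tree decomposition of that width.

The largest bag has 2 vertices, giving width 1; this decomposition certifies tw(G) ≤ 1. Since G has at least one edge (e.g. 6–3), it is not an edgeless graph, so tw(G) ≥ 1. The upper and lower bounds meet at 1, so that is the treewidth.

Treewidth 1.
One such decomposition:
Bags: B1 = {3, 6}  B2 = {1, 6}  B3 = {2, 6}  B4 = {5, 6}  B5 = {1, 4}  B6 = {0, 2}
Tree: B1–B2, B2–B3, B1–B4, B2–B5, B3–B6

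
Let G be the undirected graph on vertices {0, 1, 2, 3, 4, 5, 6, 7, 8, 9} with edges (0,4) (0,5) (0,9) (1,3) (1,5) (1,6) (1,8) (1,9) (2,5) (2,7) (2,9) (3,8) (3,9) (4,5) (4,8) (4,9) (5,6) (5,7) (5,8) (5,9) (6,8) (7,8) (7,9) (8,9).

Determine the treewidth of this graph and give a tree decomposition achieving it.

Each bag holds 4 vertices, so the decomposition has width 3, which upper-bounds the treewidth. For the lower bound, the 4 vertices {1, 3, 8, 9} are pairwise adjacent, and any tree decomposition puts a clique entirely inside one bag — forcing width ≥ 3. Therefore the treewidth is 3.

Treewidth 3.
One such decomposition:
Bags: B1 = {0, 4, 5, 9}  B2 = {4, 5, 8, 9}  B3 = {5, 7, 8, 9}  B4 = {1, 5, 8, 9}  B5 = {1, 3, 8, 9}  B6 = {2, 5, 7, 9}  B7 = {1, 5, 6, 8}
Tree: B1–B2, B2–B3, B3–B4, B4–B5, B3–B6, B4–B7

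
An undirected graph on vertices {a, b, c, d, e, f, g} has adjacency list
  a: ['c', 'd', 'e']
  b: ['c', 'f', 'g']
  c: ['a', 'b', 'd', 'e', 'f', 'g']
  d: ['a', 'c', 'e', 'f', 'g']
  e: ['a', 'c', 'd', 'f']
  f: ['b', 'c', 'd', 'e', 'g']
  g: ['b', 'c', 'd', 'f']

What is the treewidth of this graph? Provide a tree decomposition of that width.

Treewidth 3.
One optimal decomposition is:
Bags: B1 = {c, d, f, g}  B2 = {b, c, f, g}  B3 = {c, d, e, f}  B4 = {a, c, d, e}
Tree: B1–B2, B1–B3, B3–B4

The largest bag has 4 vertices, giving width 3; this decomposition certifies tw(G) ≤ 3. For the lower bound, the 4 vertices {c, d, f, g} are pairwise adjacent, and any tree decomposition puts a clique entirely inside one bag — forcing width ≥ 3. Therefore the treewidth is 3.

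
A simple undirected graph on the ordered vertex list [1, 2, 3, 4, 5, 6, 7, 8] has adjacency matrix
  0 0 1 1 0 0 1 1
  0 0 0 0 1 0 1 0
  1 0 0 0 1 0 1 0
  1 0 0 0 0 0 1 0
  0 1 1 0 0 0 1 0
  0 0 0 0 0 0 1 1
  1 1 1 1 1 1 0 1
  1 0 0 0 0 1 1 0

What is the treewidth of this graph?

2

A width-2 tree decomposition is:
Bags: B1 = {1, 3, 7}  B2 = {3, 5, 7}  B3 = {1, 7, 8}  B4 = {2, 5, 7}  B5 = {6, 7, 8}  B6 = {1, 4, 7}
Tree: B1–B2, B1–B3, B2–B4, B3–B5, B3–B6
The largest bag has 3 vertices, giving width 2; this decomposition certifies tw(G) ≤ 2. Conversely, {1, 7, 8} is a clique of size 3, and the vertices of any clique must share a bag in every tree decomposition; so some bag has ≥ 3 vertices and tw(G) ≥ 2. Hence tw(G) = 2 exactly.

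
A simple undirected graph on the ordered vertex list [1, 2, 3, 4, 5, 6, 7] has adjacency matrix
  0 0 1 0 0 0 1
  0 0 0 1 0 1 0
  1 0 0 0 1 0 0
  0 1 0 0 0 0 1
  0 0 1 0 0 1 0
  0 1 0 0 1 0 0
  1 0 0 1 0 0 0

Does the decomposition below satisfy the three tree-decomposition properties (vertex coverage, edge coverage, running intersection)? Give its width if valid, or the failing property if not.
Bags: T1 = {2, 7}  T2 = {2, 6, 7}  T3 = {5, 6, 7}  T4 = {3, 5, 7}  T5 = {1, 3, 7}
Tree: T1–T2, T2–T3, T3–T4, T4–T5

No — vertex 4 appears in no bag.

A tree decomposition must satisfy three properties: every vertex lies in some bag; for every edge, both endpoints lie together in some bag; and for every vertex, the bags containing it form a connected subtree. Here vertex 4 appears in no bag, so the decomposition is invalid.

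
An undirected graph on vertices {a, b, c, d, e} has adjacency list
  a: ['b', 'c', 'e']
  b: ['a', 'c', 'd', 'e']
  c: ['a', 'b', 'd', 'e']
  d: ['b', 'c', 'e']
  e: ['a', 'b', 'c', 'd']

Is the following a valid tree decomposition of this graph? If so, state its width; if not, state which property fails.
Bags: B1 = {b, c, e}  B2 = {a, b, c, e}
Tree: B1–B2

A tree decomposition must satisfy three properties: every vertex lies in some bag; for every edge, both endpoints lie together in some bag; and for every vertex, the bags containing it form a connected subtree. Here vertex d appears in no bag, so the decomposition is invalid.

No — vertex d appears in no bag.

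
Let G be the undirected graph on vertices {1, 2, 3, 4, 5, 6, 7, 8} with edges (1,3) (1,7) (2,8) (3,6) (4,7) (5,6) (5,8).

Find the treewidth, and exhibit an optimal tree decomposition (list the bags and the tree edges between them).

Treewidth 1.
One optimal decomposition is:
Bags: B1 = {4, 7}  B2 = {1, 7}  B3 = {1, 3}  B4 = {3, 6}  B5 = {5, 6}  B6 = {5, 8}  B7 = {2, 8}
Tree: B1–B2, B2–B3, B3–B4, B4–B5, B5–B6, B6–B7

Every bag has size at most 2, so the width is 2 − 1 = 1 and tw(G) ≤ 1. Any graph with an edge has treewidth ≥ 1, and G has the edge 4–7. Hence tw(G) = 1 exactly.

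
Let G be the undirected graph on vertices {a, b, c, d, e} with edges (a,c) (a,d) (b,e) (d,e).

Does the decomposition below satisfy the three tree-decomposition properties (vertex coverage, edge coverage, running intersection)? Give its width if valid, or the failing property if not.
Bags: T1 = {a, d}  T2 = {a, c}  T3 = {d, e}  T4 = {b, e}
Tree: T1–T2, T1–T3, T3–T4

Yes; width 1.

Vertex coverage: the bags together contain {a, b, c, d, e}, the full vertex set. Edge coverage: each edge of G has both endpoints in at least one bag. Running intersection: for every vertex, the bags containing it form a connected subtree. All three properties hold, so this is a valid tree decomposition of width max|bag| − 1 = 1, and hence tw(G) ≤ 1.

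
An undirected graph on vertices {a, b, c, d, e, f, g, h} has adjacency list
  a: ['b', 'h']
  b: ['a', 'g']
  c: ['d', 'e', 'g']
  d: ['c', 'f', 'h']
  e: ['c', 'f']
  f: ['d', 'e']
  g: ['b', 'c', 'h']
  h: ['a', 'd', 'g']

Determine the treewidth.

2

A width-2 tree decomposition is:
Bags: B1 = {c, e, f}  B2 = {c, d, f}  B3 = {c, d, g}  B4 = {d, g, h}  B5 = {b, g, h}  B6 = {a, b, h}
Tree: B1–B2, B2–B3, B3–B4, B4–B5, B5–B6
The largest bag has 3 vertices, giving width 2; this decomposition certifies tw(G) ≤ 2. For the lower bound, G contains the cycle e–f–d–c–e, so G is not a forest; only forests have treewidth ≤ 1, hence tw(G) ≥ 2. Hence tw(G) = 2 exactly.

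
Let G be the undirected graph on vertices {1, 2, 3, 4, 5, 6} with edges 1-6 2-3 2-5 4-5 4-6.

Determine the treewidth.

1

A width-1 tree decomposition is:
Bags: B1 = {2, 3}  B2 = {2, 5}  B3 = {4, 5}  B4 = {4, 6}  B5 = {1, 6}
Tree: B1–B2, B2–B3, B3–B4, B4–B5
Every bag has size at most 2, so the width is 2 − 1 = 1 and tw(G) ≤ 1. Any graph with an edge has treewidth ≥ 1, and G has the edge 3–2. Therefore the treewidth is 1.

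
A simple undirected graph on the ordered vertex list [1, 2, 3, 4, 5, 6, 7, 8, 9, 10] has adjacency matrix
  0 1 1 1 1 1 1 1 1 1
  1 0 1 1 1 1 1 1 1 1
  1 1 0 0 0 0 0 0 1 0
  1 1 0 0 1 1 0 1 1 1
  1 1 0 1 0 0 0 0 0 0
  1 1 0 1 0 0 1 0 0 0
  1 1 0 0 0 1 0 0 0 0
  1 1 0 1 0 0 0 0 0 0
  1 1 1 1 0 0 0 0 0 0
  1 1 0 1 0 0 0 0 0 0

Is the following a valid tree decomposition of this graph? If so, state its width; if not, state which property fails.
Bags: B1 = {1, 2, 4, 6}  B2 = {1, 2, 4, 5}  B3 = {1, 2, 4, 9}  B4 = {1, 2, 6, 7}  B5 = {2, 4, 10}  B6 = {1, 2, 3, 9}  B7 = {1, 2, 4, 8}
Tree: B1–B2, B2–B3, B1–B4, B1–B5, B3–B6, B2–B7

No — edge (1,10) lies in no bag.

A tree decomposition must satisfy three properties: every vertex lies in some bag; for every edge, both endpoints lie together in some bag; and for every vertex, the bags containing it form a connected subtree. Here edge (1,10) lies in no bag, so the decomposition is invalid.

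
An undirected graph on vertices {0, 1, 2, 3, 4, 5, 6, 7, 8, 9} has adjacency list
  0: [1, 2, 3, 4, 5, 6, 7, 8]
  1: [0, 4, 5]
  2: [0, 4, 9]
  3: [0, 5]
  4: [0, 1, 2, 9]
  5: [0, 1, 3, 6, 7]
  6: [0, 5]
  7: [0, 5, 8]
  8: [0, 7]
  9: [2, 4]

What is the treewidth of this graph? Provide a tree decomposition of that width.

The largest bag has 3 vertices, giving width 2; this decomposition certifies tw(G) ≤ 2. For the lower bound, the 3 vertices {0, 7, 8} are pairwise adjacent, and any tree decomposition puts a clique entirely inside one bag — forcing width ≥ 2. The upper and lower bounds meet at 2, so that is the treewidth.

Treewidth 2.
Bags: B1 = {0, 5, 6}  B2 = {0, 5, 7}  B3 = {0, 3, 5}  B4 = {0, 1, 5}  B5 = {0, 7, 8}  B6 = {0, 1, 4}  B7 = {0, 2, 4}  B8 = {2, 4, 9}
Tree: B1–B2, B2–B3, B2–B4, B2–B5, B4–B6, B6–B7, B7–B8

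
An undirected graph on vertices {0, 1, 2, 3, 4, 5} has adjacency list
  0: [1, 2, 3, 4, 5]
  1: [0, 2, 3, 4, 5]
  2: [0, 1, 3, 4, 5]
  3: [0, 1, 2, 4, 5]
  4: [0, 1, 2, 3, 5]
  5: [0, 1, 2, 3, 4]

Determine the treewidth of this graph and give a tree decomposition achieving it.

Treewidth 5.
One such decomposition:
Bags: B1 = {0, 1, 2, 3, 4, 5}
Tree: (single bag)

A single bag containing all 6 vertices is trivially a valid decomposition of width 5. For the lower bound, the 6 vertices {0, 1, 2, 3, 4, 5} are pairwise adjacent, and any tree decomposition puts a clique entirely inside one bag — forcing width ≥ 5. The upper and lower bounds meet at 5, so that is the treewidth.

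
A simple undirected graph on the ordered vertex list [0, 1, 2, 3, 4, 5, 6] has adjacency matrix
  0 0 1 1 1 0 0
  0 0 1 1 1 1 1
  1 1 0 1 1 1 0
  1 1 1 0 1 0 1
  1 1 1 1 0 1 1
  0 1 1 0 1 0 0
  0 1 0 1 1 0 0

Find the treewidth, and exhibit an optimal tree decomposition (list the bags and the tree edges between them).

Every bag has size at most 4, so the width is 4 − 1 = 3 and tw(G) ≤ 3. For the lower bound, the 4 vertices {0, 2, 3, 4} are pairwise adjacent, and any tree decomposition puts a clique entirely inside one bag — forcing width ≥ 3. Therefore the treewidth is 3.

Treewidth 3.
One optimal decomposition is:
Bags: B1 = {0, 2, 3, 4}  B2 = {1, 2, 3, 4}  B3 = {1, 2, 4, 5}  B4 = {1, 3, 4, 6}
Tree: B1–B2, B2–B3, B2–B4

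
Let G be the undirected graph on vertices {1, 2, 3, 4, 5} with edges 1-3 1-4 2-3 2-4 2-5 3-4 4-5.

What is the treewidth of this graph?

2

A width-2 tree decomposition is:
Bags: B1 = {1, 3, 4}  B2 = {2, 3, 4}  B3 = {2, 4, 5}
Tree: B1–B2, B2–B3
Every bag has size at most 3, so the width is 3 − 1 = 2 and tw(G) ≤ 2. On the other hand G contains the 3-clique {1, 3, 4}. A clique must lie in a single bag of any decomposition, so no decomposition can have width below 2. Therefore the treewidth is 2.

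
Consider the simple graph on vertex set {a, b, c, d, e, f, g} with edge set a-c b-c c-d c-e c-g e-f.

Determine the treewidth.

A width-1 tree decomposition is:
Bags: B1 = {c, g}  B2 = {b, c}  B3 = {c, e}  B4 = {c, d}  B5 = {a, c}  B6 = {e, f}
Tree: B1–B2, B1–B3, B3–B4, B4–B5, B3–B6
The largest bag has 2 vertices, giving width 1; this decomposition certifies tw(G) ≤ 1. G has an edge, so its treewidth is at least 1. Hence tw(G) = 1 exactly.

1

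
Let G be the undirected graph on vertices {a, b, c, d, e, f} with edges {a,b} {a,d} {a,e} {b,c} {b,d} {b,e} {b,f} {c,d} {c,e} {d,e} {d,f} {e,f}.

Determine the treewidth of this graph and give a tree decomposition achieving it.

Treewidth 3.
One optimal decomposition is:
Bags: B1 = {b, d, e, f}  B2 = {b, c, d, e}  B3 = {a, b, d, e}
Tree: B1–B2, B1–B3

Each bag holds 4 vertices, so the decomposition has width 3, which upper-bounds the treewidth. Conversely, {a, b, d, e} is a clique of size 4, and the vertices of any clique must share a bag in every tree decomposition; so some bag has ≥ 4 vertices and tw(G) ≥ 3. Combining the bounds, tw(G) = 3.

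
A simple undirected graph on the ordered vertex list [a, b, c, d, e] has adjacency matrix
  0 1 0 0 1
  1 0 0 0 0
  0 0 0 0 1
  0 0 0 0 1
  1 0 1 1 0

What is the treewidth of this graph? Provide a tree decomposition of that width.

Each bag holds 2 vertices, so the decomposition has width 1, which upper-bounds the treewidth. Any graph with an edge has treewidth ≥ 1, and G has the edge a–e. The upper and lower bounds meet at 1, so that is the treewidth.

Treewidth 1.
One such decomposition:
Bags: B1 = {a, e}  B2 = {a, b}  B3 = {d, e}  B4 = {c, e}
Tree: B1–B2, B1–B3, B1–B4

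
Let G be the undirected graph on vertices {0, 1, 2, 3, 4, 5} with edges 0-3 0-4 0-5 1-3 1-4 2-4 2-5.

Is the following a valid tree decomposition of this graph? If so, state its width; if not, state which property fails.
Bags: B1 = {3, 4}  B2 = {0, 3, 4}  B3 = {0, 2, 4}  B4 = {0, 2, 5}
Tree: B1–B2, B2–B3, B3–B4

No — vertex 1 appears in no bag.

A tree decomposition must satisfy three properties: every vertex lies in some bag; for every edge, both endpoints lie together in some bag; and for every vertex, the bags containing it form a connected subtree. Here vertex 1 appears in no bag, so the decomposition is invalid.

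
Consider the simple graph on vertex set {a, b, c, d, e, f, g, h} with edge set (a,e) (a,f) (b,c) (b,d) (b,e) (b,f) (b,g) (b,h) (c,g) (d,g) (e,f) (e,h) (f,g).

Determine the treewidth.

A width-2 tree decomposition is:
Bags: B1 = {b, e, f}  B2 = {b, e, h}  B3 = {a, e, f}  B4 = {b, f, g}  B5 = {b, d, g}  B6 = {b, c, g}
Tree: B1–B2, B1–B3, B1–B4, B4–B5, B4–B6
Every bag has size at most 3, so the width is 3 − 1 = 2 and tw(G) ≤ 2. Conversely, {a, e, f} is a clique of size 3, and the vertices of any clique must share a bag in every tree decomposition; so some bag has ≥ 3 vertices and tw(G) ≥ 2. Hence tw(G) = 2 exactly.

2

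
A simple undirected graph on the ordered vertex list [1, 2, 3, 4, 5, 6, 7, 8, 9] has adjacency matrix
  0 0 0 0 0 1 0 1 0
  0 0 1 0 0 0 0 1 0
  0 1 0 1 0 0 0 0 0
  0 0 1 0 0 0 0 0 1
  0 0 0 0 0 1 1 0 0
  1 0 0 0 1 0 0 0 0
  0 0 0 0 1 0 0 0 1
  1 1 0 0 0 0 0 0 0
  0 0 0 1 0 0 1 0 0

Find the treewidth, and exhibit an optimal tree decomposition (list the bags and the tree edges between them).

Treewidth 2.
One optimal decomposition is:
Bags: B1 = {3, 4, 9}  B2 = {2, 3, 9}  B3 = {2, 8, 9}  B4 = {1, 8, 9}  B5 = {1, 6, 9}  B6 = {5, 6, 9}  B7 = {5, 7, 9}
Tree: B1–B2, B2–B3, B3–B4, B4–B5, B5–B6, B6–B7

Every bag has size at most 3, so the width is 3 − 1 = 2 and tw(G) ≤ 2. For the lower bound, G contains the cycle 9–4–3–2–8–1–6–5–7–9, so G is not a forest; only forests have treewidth ≤ 1, hence tw(G) ≥ 2. Therefore the treewidth is 2.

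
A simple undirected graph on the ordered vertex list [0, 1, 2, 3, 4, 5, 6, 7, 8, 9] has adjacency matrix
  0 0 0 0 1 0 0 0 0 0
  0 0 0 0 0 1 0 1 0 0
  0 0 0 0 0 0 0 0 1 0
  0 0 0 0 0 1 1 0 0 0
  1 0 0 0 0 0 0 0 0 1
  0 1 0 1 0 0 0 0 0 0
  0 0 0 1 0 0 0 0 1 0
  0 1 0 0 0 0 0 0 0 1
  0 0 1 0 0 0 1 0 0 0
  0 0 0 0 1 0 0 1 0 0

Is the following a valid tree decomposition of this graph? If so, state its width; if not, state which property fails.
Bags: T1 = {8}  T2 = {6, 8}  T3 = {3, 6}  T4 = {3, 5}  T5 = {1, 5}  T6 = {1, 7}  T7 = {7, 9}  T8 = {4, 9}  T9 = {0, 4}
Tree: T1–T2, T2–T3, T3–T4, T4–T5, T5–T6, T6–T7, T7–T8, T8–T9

A tree decomposition must satisfy three properties: every vertex lies in some bag; for every edge, both endpoints lie together in some bag; and for every vertex, the bags containing it form a connected subtree. Here vertex 2 appears in no bag, so the decomposition is invalid.

No — vertex 2 appears in no bag.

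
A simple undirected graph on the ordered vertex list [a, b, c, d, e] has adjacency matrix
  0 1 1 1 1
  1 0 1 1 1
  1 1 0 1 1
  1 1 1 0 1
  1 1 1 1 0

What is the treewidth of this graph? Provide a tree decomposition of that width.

With just one bag of size 5, the width is 5 − 1 = 4, so tw(G) ≤ 4. Conversely, {a, b, c, d, e} is a clique of size 5, and the vertices of any clique must share a bag in every tree decomposition; so some bag has ≥ 5 vertices and tw(G) ≥ 4. The upper and lower bounds meet at 4, so that is the treewidth.

Treewidth 4.
One such decomposition:
Bags: B1 = {a, b, c, d, e}
Tree: (single bag)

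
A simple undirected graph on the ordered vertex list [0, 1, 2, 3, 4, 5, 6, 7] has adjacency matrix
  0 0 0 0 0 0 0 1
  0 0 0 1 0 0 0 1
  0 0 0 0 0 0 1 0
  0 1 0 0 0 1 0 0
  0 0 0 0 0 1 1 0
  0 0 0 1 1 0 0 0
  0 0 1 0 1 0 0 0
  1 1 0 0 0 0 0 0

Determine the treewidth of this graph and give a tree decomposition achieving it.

Treewidth 1.
One such decomposition:
Bags: B1 = {0, 7}  B2 = {1, 7}  B3 = {1, 3}  B4 = {3, 5}  B5 = {4, 5}  B6 = {4, 6}  B7 = {2, 6}
Tree: B1–B2, B2–B3, B3–B4, B4–B5, B5–B6, B6–B7

Each bag holds 2 vertices, so the decomposition has width 1, which upper-bounds the treewidth. Since G has at least one edge (e.g. 0–7), it is not an edgeless graph, so tw(G) ≥ 1. Combining the bounds, tw(G) = 1.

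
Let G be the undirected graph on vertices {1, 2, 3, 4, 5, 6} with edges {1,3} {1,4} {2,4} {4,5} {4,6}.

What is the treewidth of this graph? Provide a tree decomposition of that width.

Every bag has size at most 2, so the width is 2 − 1 = 1 and tw(G) ≤ 1. G has an edge, so its treewidth is at least 1. The upper and lower bounds meet at 1, so that is the treewidth.

Treewidth 1.
Bags: B1 = {1, 3}  B2 = {1, 4}  B3 = {4, 5}  B4 = {2, 4}  B5 = {4, 6}
Tree: B1–B2, B2–B3, B2–B4, B2–B5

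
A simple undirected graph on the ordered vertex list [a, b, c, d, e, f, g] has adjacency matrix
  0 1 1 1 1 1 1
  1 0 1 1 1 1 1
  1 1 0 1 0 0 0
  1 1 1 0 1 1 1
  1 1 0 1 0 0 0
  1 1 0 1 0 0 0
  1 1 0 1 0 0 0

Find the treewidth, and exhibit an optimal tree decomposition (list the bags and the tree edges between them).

Each bag holds 4 vertices, so the decomposition has width 3, which upper-bounds the treewidth. For the lower bound, the 4 vertices {a, b, d, g} are pairwise adjacent, and any tree decomposition puts a clique entirely inside one bag — forcing width ≥ 3. Hence tw(G) = 3 exactly.

Treewidth 3.
One optimal decomposition is:
Bags: B1 = {a, b, c, d}  B2 = {a, b, d, e}  B3 = {a, b, d, g}  B4 = {a, b, d, f}
Tree: B1–B2, B1–B3, B3–B4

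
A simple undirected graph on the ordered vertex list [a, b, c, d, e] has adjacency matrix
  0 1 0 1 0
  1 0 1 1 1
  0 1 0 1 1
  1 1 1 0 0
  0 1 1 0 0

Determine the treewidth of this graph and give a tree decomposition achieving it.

Treewidth 2.
One such decomposition:
Bags: B1 = {a, b, d}  B2 = {b, c, d}  B3 = {b, c, e}
Tree: B1–B2, B2–B3

Each bag holds 3 vertices, so the decomposition has width 2, which upper-bounds the treewidth. For the lower bound, the 3 vertices {b, c, d} are pairwise adjacent, and any tree decomposition puts a clique entirely inside one bag — forcing width ≥ 2. Combining the bounds, tw(G) = 2.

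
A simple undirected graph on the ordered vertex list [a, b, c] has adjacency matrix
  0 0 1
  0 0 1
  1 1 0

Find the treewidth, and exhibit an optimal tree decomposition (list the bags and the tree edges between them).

Treewidth 1.
One such decomposition:
Bags: B1 = {b, c}  B2 = {a, c}
Tree: B1–B2

The largest bag has 2 vertices, giving width 1; this decomposition certifies tw(G) ≤ 1. Any graph with an edge has treewidth ≥ 1, and G has the edge b–c. Combining the bounds, tw(G) = 1.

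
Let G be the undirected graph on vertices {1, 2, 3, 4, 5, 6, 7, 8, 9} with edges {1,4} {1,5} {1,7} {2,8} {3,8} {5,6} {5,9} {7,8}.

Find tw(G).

A width-1 tree decomposition is:
Bags: B1 = {1, 4}  B2 = {1, 5}  B3 = {1, 7}  B4 = {7, 8}  B5 = {2, 8}  B6 = {3, 8}  B7 = {5, 9}  B8 = {5, 6}
Tree: B1–B2, B2–B3, B3–B4, B4–B5, B5–B6, B2–B7, B7–B8
Each bag holds 2 vertices, so the decomposition has width 1, which upper-bounds the treewidth. G has an edge, so its treewidth is at least 1. Therefore the treewidth is 1.

1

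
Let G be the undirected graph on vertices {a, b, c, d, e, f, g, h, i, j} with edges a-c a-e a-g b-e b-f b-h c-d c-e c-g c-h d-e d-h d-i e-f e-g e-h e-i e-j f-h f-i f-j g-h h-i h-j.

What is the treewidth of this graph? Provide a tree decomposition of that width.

The largest bag has 4 vertices, giving width 3; this decomposition certifies tw(G) ≤ 3. On the other hand G contains the 4-clique {c, d, e, h}. A clique must lie in a single bag of any decomposition, so no decomposition can have width below 3. The upper and lower bounds meet at 3, so that is the treewidth.

Treewidth 3.
One such decomposition:
Bags: B1 = {c, d, e, h}  B2 = {d, e, h, i}  B3 = {e, f, h, i}  B4 = {c, e, g, h}  B5 = {b, e, f, h}  B6 = {e, f, h, j}  B7 = {a, c, e, g}
Tree: B1–B2, B2–B3, B1–B4, B3–B5, B5–B6, B4–B7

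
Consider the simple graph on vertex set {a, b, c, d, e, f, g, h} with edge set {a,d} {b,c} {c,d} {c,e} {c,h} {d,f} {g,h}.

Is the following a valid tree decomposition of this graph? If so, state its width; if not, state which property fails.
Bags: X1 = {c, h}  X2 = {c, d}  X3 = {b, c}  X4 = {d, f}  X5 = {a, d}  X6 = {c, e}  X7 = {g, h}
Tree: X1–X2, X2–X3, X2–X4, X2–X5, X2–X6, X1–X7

Yes; width 1.

Every vertex of G appears in some bag (union = {a, b, c, d, e, f, g, h}); every edge is covered by a bag; and for each vertex v the set of bags containing v is connected in the bag tree. The decomposition is therefore valid. The largest bag has 2 vertices, so the width is 1.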